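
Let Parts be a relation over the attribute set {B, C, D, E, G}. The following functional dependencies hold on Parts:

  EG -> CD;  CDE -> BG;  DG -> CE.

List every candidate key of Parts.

(D, G), (E, G), (C, D, E)

{D, G}⁺: DG→CE adds C, E; CDE→BG adds B → {B, C, D, E, G}. Minimal: {G}⁺ = {G}; {D}⁺ = {D} — none reach the full schema.
{E, G}⁺: EG→CD adds C, D; CDE→BG adds B → {B, C, D, E, G}. Minimal: {G}⁺ = {G}; {E}⁺ = {E} — none reach the full schema.
{C, D, E}⁺: CDE→BG adds B, G → {B, C, D, E, G}. Minimal: {D, E}⁺ = {D, E}; {C, E}⁺ = {C, E}; {C, D}⁺ = {C, D} — none reach the full schema.
Any other superkey contains one of these as a subset, so there are no further candidate keys.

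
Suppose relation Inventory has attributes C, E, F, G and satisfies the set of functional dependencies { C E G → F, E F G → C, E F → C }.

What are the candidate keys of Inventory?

{C, E, G}; {E, F, G}

Attributes E, G never appear on any right-hand side, so every candidate key must contain {E, G}.
{E, G}⁺ = {E, G}, which is not all of the schema, so we must add further attributes.
{C, E, G}⁺: CEG→F adds F → {C, E, F, G}. Minimal: {E, G}⁺ = {E, G}; {C, G}⁺ = {C, G}; {C, E}⁺ = {C, E} — none reach the full schema.
{E, F, G}⁺: EFG→C adds C → {C, E, F, G}. Minimal: {F, G}⁺ = {F, G}; {E, G}⁺ = {E, G}; {E, F}⁺ = {C, E, F} — none reach the full schema.
Any other superkey contains one of these as a subset, so there are no further candidate keys.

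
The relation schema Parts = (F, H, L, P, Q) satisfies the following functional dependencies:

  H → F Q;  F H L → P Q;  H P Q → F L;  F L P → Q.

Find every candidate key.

Attribute H never appears on the right-hand side of any dependency, so H must belong to every candidate key.
{H}⁺ = {F, H, Q}, which is not all of the schema, so we must add further attributes.
{H, L}⁺: H→FQ adds F, Q; FHL→PQ adds P → {F, H, L, P, Q}. Minimal: {L}⁺ = {L}; {H}⁺ = {F, H, Q} — none reach the full schema.
{H, P}⁺: H→FQ adds F, Q; HPQ→FL adds L → {F, H, L, P, Q}. Minimal: {P}⁺ = {P}; {H}⁺ = {F, H, Q} — none reach the full schema.
Any other superkey contains one of these as a subset, so there are no further candidate keys.

(H, L), (H, P)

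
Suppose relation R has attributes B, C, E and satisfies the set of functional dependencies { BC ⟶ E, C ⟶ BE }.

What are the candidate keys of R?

(C)

Attribute C never appears on the right-hand side of any dependency, so C must belong to every candidate key.
{C}⁺ = {B, C, E}, which is all of the schema, so {C} is the only candidate key.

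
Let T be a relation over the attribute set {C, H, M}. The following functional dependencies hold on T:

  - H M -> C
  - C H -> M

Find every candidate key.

{C, H}; {H, M}

Attribute H never appears on the right-hand side of any dependency, so H must belong to every candidate key.
{H}⁺ = {H}, which is not all of the schema, so we must add further attributes.
{C, H}⁺: CH→M adds M → {C, H, M}. Minimal: {H}⁺ = {H}; {C}⁺ = {C} — none reach the full schema.
{H, M}⁺: HM→C adds C → {C, H, M}. Minimal: {M}⁺ = {M}; {H}⁺ = {H} — none reach the full schema.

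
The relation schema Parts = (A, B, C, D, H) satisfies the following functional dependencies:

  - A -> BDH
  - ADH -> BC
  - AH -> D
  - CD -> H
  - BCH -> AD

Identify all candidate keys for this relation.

{A}⁺: A→BDH adds B, D, H; ADH→BC adds C → {A, B, C, D, H}.
{B, C, D}⁺: CD→H adds H; BCH→AD adds A → {A, B, C, D, H}. Minimal: {C, D}⁺ = {C, D, H}; {B, D}⁺ = {B, D}; {B, C}⁺ = {B, C} — none reach the full schema.
{B, C, H}⁺: BCH→AD adds A, D → {A, B, C, D, H}. Minimal: {C, H}⁺ = {C, H}; {B, H}⁺ = {B, H}; {B, C}⁺ = {B, C} — none reach the full schema.
Any other superkey contains one of these as a subset, so there are no further candidate keys.

(A); (B, C, D); (B, C, H)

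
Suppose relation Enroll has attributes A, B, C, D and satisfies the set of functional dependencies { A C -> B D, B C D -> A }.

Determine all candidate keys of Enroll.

{A, C}⁺: AC→BD adds B, D → {A, B, C, D}.
{B, C, D}⁺: BCD→A adds A → {A, B, C, D}.
Any other superkey contains one of these as a subset, so there are no further candidate keys.

(A, C); (B, C, D)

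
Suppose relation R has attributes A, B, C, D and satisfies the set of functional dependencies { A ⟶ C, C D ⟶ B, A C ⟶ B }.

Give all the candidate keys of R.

Attributes A, D never appear on any right-hand side, so every candidate key must contain {A, D}.
{A, D}⁺ = {A, B, C, D}, which is all of the schema, so {A, D} is the only candidate key.

{A, D}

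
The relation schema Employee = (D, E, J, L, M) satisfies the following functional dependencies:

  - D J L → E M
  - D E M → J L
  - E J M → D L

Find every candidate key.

(D, E, M), (D, J, L), (E, J, M)

{D, E, M}⁺: DEM→JL adds J, L → {D, E, J, L, M}.
{D, J, L}⁺: DJL→EM adds E, M → {D, E, J, L, M}.
{E, J, M}⁺: EJM→DL adds D, L → {D, E, J, L, M}.
Any other superkey contains one of these as a subset, so there are no further candidate keys.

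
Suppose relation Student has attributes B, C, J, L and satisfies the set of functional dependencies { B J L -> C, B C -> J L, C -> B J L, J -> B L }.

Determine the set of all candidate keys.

{C}⁺: C→BJL adds B, J, L → {B, C, J, L}.
{J}⁺: J→BL adds B, L; BJL→C adds C → {B, C, J, L}.
Any other superkey contains one of these as a subset, so there are no further candidate keys.

{C}, {J}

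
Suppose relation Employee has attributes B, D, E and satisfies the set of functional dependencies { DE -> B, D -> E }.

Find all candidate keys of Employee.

Attribute D never appears on the right-hand side of any dependency, so D must belong to every candidate key.
{D}⁺ = {B, D, E}, which is all of the schema, so {D} is the only candidate key.

{D}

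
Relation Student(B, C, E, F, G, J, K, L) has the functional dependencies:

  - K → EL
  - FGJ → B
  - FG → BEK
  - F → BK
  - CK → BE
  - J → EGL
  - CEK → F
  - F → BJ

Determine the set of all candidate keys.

CF, CK

Attribute C never appears on the right-hand side of any dependency, so C must belong to every candidate key.
{C}⁺ = {C}, which is not all of the schema, so we must add further attributes.
{C, F}⁺: F→BK adds B, K; CK→BE adds E; F→BJ adds J; K→EL adds L; J→EGL adds G → {B, C, E, F, G, J, K, L}.
{C, K}⁺: K→EL adds E, L; CK→BE adds B; CEK→F adds F; F→BJ adds J; J→EGL adds G → {B, C, E, F, G, J, K, L}.
Any other superkey contains one of these as a subset, so there are no further candidate keys.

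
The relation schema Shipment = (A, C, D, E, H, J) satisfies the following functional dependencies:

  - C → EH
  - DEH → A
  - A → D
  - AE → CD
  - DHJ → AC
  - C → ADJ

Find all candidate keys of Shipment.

{C}⁺: C→EH adds E, H; C→ADJ adds A, D, J → {A, C, D, E, H, J}.
{A, E}⁺: A→D adds D; AE→CD adds C; C→ADJ adds J; C→EH adds H → {A, C, D, E, H, J}. Minimal: {E}⁺ = {E}; {A}⁺ = {A, D} — none reach the full schema.
{A, H, J}⁺: A→D adds D; DHJ→AC adds C; C→EH adds E → {A, C, D, E, H, J}. Minimal: {H, J}⁺ = {H, J}; {A, J}⁺ = {A, D, J}; {A, H}⁺ = {A, D, H} — none reach the full schema.
{D, E, H}⁺: DEH→A adds A; AE→CD adds C; C→ADJ adds J → {A, C, D, E, H, J}. Minimal: {E, H}⁺ = {E, H}; {D, H}⁺ = {D, H}; {D, E}⁺ = {D, E} — none reach the full schema.
{D, H, J}⁺: DHJ→AC adds A, C; C→EH adds E → {A, C, D, E, H, J}. Minimal: {H, J}⁺ = {H, J}; {D, J}⁺ = {D, J}; {D, H}⁺ = {D, H} — none reach the full schema.
Any other superkey contains one of these as a subset, so there are no further candidate keys.

C, AE, AHJ, DEH, DHJ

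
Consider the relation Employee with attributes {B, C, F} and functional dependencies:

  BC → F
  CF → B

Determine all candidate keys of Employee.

Attribute C never appears on the right-hand side of any dependency, so C must belong to every candidate key.
{C}⁺ = {C}, which is not all of the schema, so we must add further attributes.
{B, C}⁺: BC→F adds F → {B, C, F}.
{C, F}⁺: CF→B adds B → {B, C, F}.

(B, C); (C, F)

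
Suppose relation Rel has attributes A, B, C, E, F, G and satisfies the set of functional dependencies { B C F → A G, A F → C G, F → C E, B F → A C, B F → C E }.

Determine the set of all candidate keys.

(B, F)

Attributes B, F never appear on any right-hand side, so every candidate key must contain {B, F}.
{B, F}⁺ = {A, B, C, E, F, G}, which is all of the schema, so {B, F} is the only candidate key.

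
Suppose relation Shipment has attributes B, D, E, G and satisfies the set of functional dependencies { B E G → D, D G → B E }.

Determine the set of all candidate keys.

{D, G}; {B, E, G}

Attribute G never appears on the right-hand side of any dependency, so G must belong to every candidate key.
{G}⁺ = {G}, which is not all of the schema, so we must add further attributes.
{D, G}⁺: DG→BE adds B, E → {B, D, E, G}. Minimal: {G}⁺ = {G}; {D}⁺ = {D} — none reach the full schema.
{B, E, G}⁺: BEG→D adds D → {B, D, E, G}. Minimal: {E, G}⁺ = {E, G}; {B, G}⁺ = {B, G}; {B, E}⁺ = {B, E} — none reach the full schema.
Any other superkey contains one of these as a subset, so there are no further candidate keys.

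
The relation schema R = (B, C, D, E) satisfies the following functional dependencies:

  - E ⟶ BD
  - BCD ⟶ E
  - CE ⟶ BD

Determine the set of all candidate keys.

{C, E}, {B, C, D}

Attribute C never appears on the right-hand side of any dependency, so C must belong to every candidate key.
{C}⁺ = {C}, which is not all of the schema, so we must add further attributes.
{C, E}⁺: E→BD adds B, D → {B, C, D, E}. Minimal: {E}⁺ = {B, D, E}; {C}⁺ = {C} — none reach the full schema.
{B, C, D}⁺: BCD→E adds E → {B, C, D, E}. Minimal: {C, D}⁺ = {C, D}; {B, D}⁺ = {B, D}; {B, C}⁺ = {B, C} — none reach the full schema.
Any other superkey contains one of these as a subset, so there are no further candidate keys.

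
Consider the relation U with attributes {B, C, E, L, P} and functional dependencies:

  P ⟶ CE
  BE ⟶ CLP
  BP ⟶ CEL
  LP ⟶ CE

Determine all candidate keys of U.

BE; BP

Attribute B never appears on the right-hand side of any dependency, so B must belong to every candidate key.
{B}⁺ = {B}, which is not all of the schema, so we must add further attributes.
{B, E}⁺: BE→CLP adds C, L, P → {B, C, E, L, P}. Minimal: {E}⁺ = {E}; {B}⁺ = {B} — none reach the full schema.
{B, P}⁺: P→CE adds C, E; BE→CLP adds L → {B, C, E, L, P}. Minimal: {P}⁺ = {C, E, P}; {B}⁺ = {B} — none reach the full schema.
Any other superkey contains one of these as a subset, so there are no further candidate keys.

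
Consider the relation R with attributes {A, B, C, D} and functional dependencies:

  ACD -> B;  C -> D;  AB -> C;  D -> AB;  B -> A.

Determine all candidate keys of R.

{B}⁺: B→A adds A; AB→C adds C; C→D adds D → {A, B, C, D}.
{C}⁺: C→D adds D; D→AB adds A, B → {A, B, C, D}.
{D}⁺: D→AB adds A, B; AB→C adds C → {A, B, C, D}.
Any other superkey contains one of these as a subset, so there are no further candidate keys.

{B}, {C}, {D}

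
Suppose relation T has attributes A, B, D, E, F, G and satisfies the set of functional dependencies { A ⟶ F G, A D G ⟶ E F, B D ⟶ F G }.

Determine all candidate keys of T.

Attributes A, B, D never appear on any right-hand side, so every candidate key must contain {A, B, D}.
{A, B, D}⁺ = {A, B, D, E, F, G}, which is all of the schema, so {A, B, D} is the only candidate key.

(A, B, D)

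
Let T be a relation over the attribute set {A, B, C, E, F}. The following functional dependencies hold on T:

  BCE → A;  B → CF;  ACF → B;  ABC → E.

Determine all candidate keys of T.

{A, B}⁺: B→CF adds C, F; ABC→E adds E → {A, B, C, E, F}. Minimal: {B}⁺ = {B, C, F}; {A}⁺ = {A} — none reach the full schema.
{B, E}⁺: B→CF adds C, F; BCE→A adds A → {A, B, C, E, F}. Minimal: {E}⁺ = {E}; {B}⁺ = {B, C, F} — none reach the full schema.
{A, C, F}⁺: ACF→B adds B; ABC→E adds E → {A, B, C, E, F}. Minimal: {C, F}⁺ = {C, F}; {A, F}⁺ = {A, F}; {A, C}⁺ = {A, C} — none reach the full schema.
Any other superkey contains one of these as a subset, so there are no further candidate keys.

{A, B}, {B, E}, {A, C, F}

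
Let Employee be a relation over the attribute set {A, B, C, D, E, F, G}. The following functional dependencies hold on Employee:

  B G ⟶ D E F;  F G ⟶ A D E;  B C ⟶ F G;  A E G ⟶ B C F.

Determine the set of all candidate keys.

BC, BG, FG, AEG

{B, C}⁺: BC→FG adds F, G; BG→DEF adds D, E; FG→ADE adds A → {A, B, C, D, E, F, G}. Minimal: {C}⁺ = {C}; {B}⁺ = {B} — none reach the full schema.
{B, G}⁺: BG→DEF adds D, E, F; FG→ADE adds A; AEG→BCF adds C → {A, B, C, D, E, F, G}. Minimal: {G}⁺ = {G}; {B}⁺ = {B} — none reach the full schema.
{F, G}⁺: FG→ADE adds A, D, E; AEG→BCF adds B, C → {A, B, C, D, E, F, G}. Minimal: {G}⁺ = {G}; {F}⁺ = {F} — none reach the full schema.
{A, E, G}⁺: AEG→BCF adds B, C, F; BG→DEF adds D → {A, B, C, D, E, F, G}. Minimal: {E, G}⁺ = {E, G}; {A, G}⁺ = {A, G}; {A, E}⁺ = {A, E} — none reach the full schema.
Any other superkey contains one of these as a subset, so there are no further candidate keys.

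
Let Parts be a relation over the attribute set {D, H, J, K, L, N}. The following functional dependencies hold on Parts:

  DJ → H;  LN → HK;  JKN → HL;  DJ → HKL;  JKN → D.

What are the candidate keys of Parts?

Attributes J, N never appear on any right-hand side, so every candidate key must contain {J, N}.
{J, N}⁺ = {J, N}, which is not all of the schema, so we must add further attributes.
{D, J, N}⁺: DJ→H adds H; DJ→HKL adds K, L → {D, H, J, K, L, N}. Minimal: {J, N}⁺ = {J, N}; {D, N}⁺ = {D, N}; {D, J}⁺ = {D, H, J, K, L} — none reach the full schema.
{J, K, N}⁺: JKN→HL adds H, L; JKN→D adds D → {D, H, J, K, L, N}. Minimal: {K, N}⁺ = {K, N}; {J, N}⁺ = {J, N}; {J, K}⁺ = {J, K} — none reach the full schema.
{J, L, N}⁺: LN→HK adds H, K; JKN→D adds D → {D, H, J, K, L, N}. Minimal: {L, N}⁺ = {H, K, L, N}; {J, N}⁺ = {J, N}; {J, L}⁺ = {J, L} — none reach the full schema.

{D, J, N}, {J, K, N}, {J, L, N}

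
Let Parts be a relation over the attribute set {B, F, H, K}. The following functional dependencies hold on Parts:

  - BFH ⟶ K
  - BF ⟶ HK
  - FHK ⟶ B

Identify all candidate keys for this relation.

{B, F}, {F, H, K}

Attribute F never appears on the right-hand side of any dependency, so F must belong to every candidate key.
{F}⁺ = {F}, which is not all of the schema, so we must add further attributes.
{B, F}⁺: BF→HK adds H, K → {B, F, H, K}.
{F, H, K}⁺: FHK→B adds B → {B, F, H, K}.
Any other superkey contains one of these as a subset, so there are no further candidate keys.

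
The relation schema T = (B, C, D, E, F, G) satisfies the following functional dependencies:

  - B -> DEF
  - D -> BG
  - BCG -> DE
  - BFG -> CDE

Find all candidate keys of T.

B, D

{B}⁺: B→DEF adds D, E, F; D→BG adds G; BFG→CDE adds C → {B, C, D, E, F, G}.
{D}⁺: D→BG adds B, G; B→DEF adds E, F; BFG→CDE adds C → {B, C, D, E, F, G}.
Any other superkey contains one of these as a subset, so there are no further candidate keys.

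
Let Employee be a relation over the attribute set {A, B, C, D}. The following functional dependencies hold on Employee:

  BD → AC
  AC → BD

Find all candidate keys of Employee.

{A, C}, {B, D}

{A, C}⁺: AC→BD adds B, D → {A, B, C, D}. Minimal: {C}⁺ = {C}; {A}⁺ = {A} — none reach the full schema.
{B, D}⁺: BD→AC adds A, C → {A, B, C, D}. Minimal: {D}⁺ = {D}; {B}⁺ = {B} — none reach the full schema.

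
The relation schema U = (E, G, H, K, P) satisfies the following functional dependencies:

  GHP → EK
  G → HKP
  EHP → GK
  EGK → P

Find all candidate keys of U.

(G), (E, H, P)

{G}⁺: G→HKP adds H, K, P; GHP→EK adds E → {E, G, H, K, P}.
{E, H, P}⁺: EHP→GK adds G, K → {E, G, H, K, P}. Minimal: {H, P}⁺ = {H, P}; {E, P}⁺ = {E, P}; {E, H}⁺ = {E, H} — none reach the full schema.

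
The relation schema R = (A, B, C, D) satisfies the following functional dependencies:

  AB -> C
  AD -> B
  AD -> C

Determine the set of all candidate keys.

{A, D}⁺: AD→B adds B; AD→C adds C → {A, B, C, D}. Minimal: {D}⁺ = {D}; {A}⁺ = {A} — none reach the full schema.

(A, D)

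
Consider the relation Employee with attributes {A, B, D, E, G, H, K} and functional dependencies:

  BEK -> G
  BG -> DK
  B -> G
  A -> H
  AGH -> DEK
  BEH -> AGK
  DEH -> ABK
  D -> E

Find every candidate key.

AB; AD; AG; BH; DH

{A, B}⁺: B→G adds G; A→H adds H; AGH→DEK adds D, E, K → {A, B, D, E, G, H, K}. Minimal: {B}⁺ = {B, D, E, G, K}; {A}⁺ = {A, H} — none reach the full schema.
{A, D}⁺: A→H adds H; D→E adds E; DEH→ABK adds B, K; BEK→G adds G → {A, B, D, E, G, H, K}. Minimal: {D}⁺ = {D, E}; {A}⁺ = {A, H} — none reach the full schema.
{A, G}⁺: A→H adds H; AGH→DEK adds D, E, K; DEH→ABK adds B → {A, B, D, E, G, H, K}. Minimal: {G}⁺ = {G}; {A}⁺ = {A, H} — none reach the full schema.
{B, H}⁺: B→G adds G; BG→DK adds D, K; D→E adds E; BEH→AGK adds A → {A, B, D, E, G, H, K}. Minimal: {H}⁺ = {H}; {B}⁺ = {B, D, E, G, K} — none reach the full schema.
{D, H}⁺: D→E adds E; DEH→ABK adds A, B, K; BEK→G adds G → {A, B, D, E, G, H, K}. Minimal: {H}⁺ = {H}; {D}⁺ = {D, E} — none reach the full schema.
Any other superkey contains one of these as a subset, so there are no further candidate keys.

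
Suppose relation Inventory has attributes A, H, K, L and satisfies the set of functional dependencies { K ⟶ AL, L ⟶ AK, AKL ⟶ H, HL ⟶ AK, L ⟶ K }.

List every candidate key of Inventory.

K, L

{K}⁺: K→AL adds A, L; AKL→H adds H → {A, H, K, L}.
{L}⁺: L→AK adds A, K; AKL→H adds H → {A, H, K, L}.
Any other superkey contains one of these as a subset, so there are no further candidate keys.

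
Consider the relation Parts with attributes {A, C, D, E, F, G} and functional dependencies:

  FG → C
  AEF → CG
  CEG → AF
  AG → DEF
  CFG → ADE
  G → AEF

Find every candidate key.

(G); (A, E, F)

{G}⁺: G→AEF adds A, E, F; FG→C adds C; AG→DEF adds D → {A, C, D, E, F, G}.
{A, E, F}⁺: AEF→CG adds C, G; AG→DEF adds D → {A, C, D, E, F, G}. Minimal: {E, F}⁺ = {E, F}; {A, F}⁺ = {A, F}; {A, E}⁺ = {A, E} — none reach the full schema.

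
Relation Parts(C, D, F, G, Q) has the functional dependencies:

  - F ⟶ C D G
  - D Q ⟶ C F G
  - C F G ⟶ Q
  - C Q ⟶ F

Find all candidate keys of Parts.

{F}⁺: F→CDG adds C, D, G; CFG→Q adds Q → {C, D, F, G, Q}.
{C, Q}⁺: CQ→F adds F; F→CDG adds D, G → {C, D, F, G, Q}. Minimal: {Q}⁺ = {Q}; {C}⁺ = {C} — none reach the full schema.
{D, Q}⁺: DQ→CFG adds C, F, G → {C, D, F, G, Q}. Minimal: {Q}⁺ = {Q}; {D}⁺ = {D} — none reach the full schema.

{F}; {C, Q}; {D, Q}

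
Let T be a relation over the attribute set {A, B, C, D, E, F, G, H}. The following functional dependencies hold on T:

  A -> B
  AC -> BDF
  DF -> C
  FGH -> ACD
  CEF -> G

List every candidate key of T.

ACEH, CEFH, DEFH, EFGH

Attributes E, H never appear on any right-hand side, so every candidate key must contain {E, H}.
{E, H}⁺ = {E, H}, which is not all of the schema, so we must add further attributes.
{A, C, E, H}⁺: A→B adds B; AC→BDF adds D, F; CEF→G adds G → {A, B, C, D, E, F, G, H}.
{C, E, F, H}⁺: CEF→G adds G; FGH→ACD adds A, D; A→B adds B → {A, B, C, D, E, F, G, H}.
{D, E, F, H}⁺: DF→C adds C; CEF→G adds G; FGH→ACD adds A; A→B adds B → {A, B, C, D, E, F, G, H}.
{E, F, G, H}⁺: FGH→ACD adds A, C, D; A→B adds B → {A, B, C, D, E, F, G, H}.
Any other superkey contains one of these as a subset, so there are no further candidate keys.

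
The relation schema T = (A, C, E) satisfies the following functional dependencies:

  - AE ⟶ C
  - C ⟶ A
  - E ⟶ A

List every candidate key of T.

Attribute E never appears on the right-hand side of any dependency, so E must belong to every candidate key.
{E}⁺ = {A, C, E}, which is all of the schema, so {E} is the only candidate key.

(E)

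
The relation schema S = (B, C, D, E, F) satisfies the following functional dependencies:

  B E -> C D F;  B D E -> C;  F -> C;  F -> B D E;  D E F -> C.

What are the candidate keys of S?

{F}, {B, E}

{F}⁺: F→C adds C; F→BDE adds B, D, E → {B, C, D, E, F}.
{B, E}⁺: BE→CDF adds C, D, F → {B, C, D, E, F}.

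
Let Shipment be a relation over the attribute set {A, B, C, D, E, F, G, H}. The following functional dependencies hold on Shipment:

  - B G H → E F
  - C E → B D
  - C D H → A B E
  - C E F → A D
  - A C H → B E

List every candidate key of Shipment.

Attributes C, G, H never appear on any right-hand side, so every candidate key must contain {C, G, H}.
{C, G, H}⁺ = {C, G, H}, which is not all of the schema, so we must add further attributes.
{A, C, G, H}⁺: ACH→BE adds B, E; BGH→EF adds F; CE→BD adds D → {A, B, C, D, E, F, G, H}. Minimal: {C, G, H}⁺ = {C, G, H}; {A, G, H}⁺ = {A, G, H}; {A, C, H}⁺ = {A, B, C, D, E, H}; … — none reach the full schema.
{B, C, G, H}⁺: BGH→EF adds E, F; CE→BD adds D; CDH→ABE adds A → {A, B, C, D, E, F, G, H}. Minimal: {C, G, H}⁺ = {C, G, H}; {B, G, H}⁺ = {B, E, F, G, H}; {B, C, H}⁺ = {B, C, H}; … — none reach the full schema.
{C, D, G, H}⁺: CDH→ABE adds A, B, E; BGH→EF adds F → {A, B, C, D, E, F, G, H}. Minimal: {D, G, H}⁺ = {D, G, H}; {C, G, H}⁺ = {C, G, H}; {C, D, H}⁺ = {A, B, C, D, E, H}; … — none reach the full schema.
{C, E, G, H}⁺: CE→BD adds B, D; CDH→ABE adds A; BGH→EF adds F → {A, B, C, D, E, F, G, H}. Minimal: {E, G, H}⁺ = {E, G, H}; {C, G, H}⁺ = {C, G, H}; {C, E, H}⁺ = {A, B, C, D, E, H}; … — none reach the full schema.
Any other superkey contains one of these as a subset, so there are no further candidate keys.

{A, C, G, H}, {B, C, G, H}, {C, D, G, H}, {C, E, G, H}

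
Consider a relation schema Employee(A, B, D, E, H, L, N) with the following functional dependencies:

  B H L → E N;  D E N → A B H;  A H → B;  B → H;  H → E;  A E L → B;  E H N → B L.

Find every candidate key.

{B, D, L}, {B, D, N}, {D, E, N}, {D, H, N}, {A, D, E, L}, {A, D, H, L}

Attribute D never appears on the right-hand side of any dependency, so D must belong to every candidate key.
{D}⁺ = {D}, which is not all of the schema, so we must add further attributes.
{B, D, L}⁺: B→H adds H; H→E adds E; BHL→EN adds N; DEN→ABH adds A → {A, B, D, E, H, L, N}. Minimal: {D, L}⁺ = {D, L}; {B, L}⁺ = {B, E, H, L, N}; {B, D}⁺ = {B, D, E, H} — none reach the full schema.
{B, D, N}⁺: B→H adds H; H→E adds E; EHN→BL adds L; DEN→ABH adds A → {A, B, D, E, H, L, N}. Minimal: {D, N}⁺ = {D, N}; {B, N}⁺ = {B, E, H, L, N}; {B, D}⁺ = {B, D, E, H} — none reach the full schema.
{D, E, N}⁺: DEN→ABH adds A, B, H; EHN→BL adds L → {A, B, D, E, H, L, N}. Minimal: {E, N}⁺ = {E, N}; {D, N}⁺ = {D, N}; {D, E}⁺ = {D, E} — none reach the full schema.
{D, H, N}⁺: H→E adds E; EHN→BL adds B, L; DEN→ABH adds A → {A, B, D, E, H, L, N}. Minimal: {H, N}⁺ = {B, E, H, L, N}; {D, N}⁺ = {D, N}; {D, H}⁺ = {D, E, H} — none reach the full schema.
{A, D, E, L}⁺: AEL→B adds B; B→H adds H; BHL→EN adds N → {A, B, D, E, H, L, N}. Minimal: {D, E, L}⁺ = {D, E, L}; {A, E, L}⁺ = {A, B, E, H, L, N}; {A, D, L}⁺ = {A, D, L}; … — none reach the full schema.
{A, D, H, L}⁺: AH→B adds B; H→E adds E; BHL→EN adds N → {A, B, D, E, H, L, N}. Minimal: {D, H, L}⁺ = {D, E, H, L}; {A, H, L}⁺ = {A, B, E, H, L, N}; {A, D, L}⁺ = {A, D, L}; … — none reach the full schema.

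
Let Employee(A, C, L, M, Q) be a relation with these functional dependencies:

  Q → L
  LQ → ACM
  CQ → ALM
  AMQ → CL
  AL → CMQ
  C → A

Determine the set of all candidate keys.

{Q}⁺: Q→L adds L; LQ→ACM adds A, C, M → {A, C, L, M, Q}.
{A, L}⁺: AL→CMQ adds C, M, Q → {A, C, L, M, Q}. Minimal: {L}⁺ = {L}; {A}⁺ = {A} — none reach the full schema.
{C, L}⁺: C→A adds A; AL→CMQ adds M, Q → {A, C, L, M, Q}. Minimal: {L}⁺ = {L}; {C}⁺ = {A, C} — none reach the full schema.

(Q); (A, L); (C, L)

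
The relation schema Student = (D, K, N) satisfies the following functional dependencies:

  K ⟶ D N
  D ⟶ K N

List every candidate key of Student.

(D), (K)

{D}⁺: D→KN adds K, N → {D, K, N}.
{K}⁺: K→DN adds D, N → {D, K, N}.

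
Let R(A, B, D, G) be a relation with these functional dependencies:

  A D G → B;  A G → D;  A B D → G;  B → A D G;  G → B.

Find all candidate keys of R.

{B}⁺: B→ADG adds A, D, G → {A, B, D, G}.
{G}⁺: G→B adds B; B→ADG adds A, D → {A, B, D, G}.

(B); (G)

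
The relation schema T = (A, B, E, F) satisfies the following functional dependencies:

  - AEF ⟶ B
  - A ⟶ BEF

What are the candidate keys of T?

{A}

Attribute A never appears on the right-hand side of any dependency, so A must belong to every candidate key.
{A}⁺ = {A, B, E, F}, which is all of the schema, so {A} is the only candidate key.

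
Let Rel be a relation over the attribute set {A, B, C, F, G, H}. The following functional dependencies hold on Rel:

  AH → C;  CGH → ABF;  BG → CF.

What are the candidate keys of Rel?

{A, G, H}; {B, G, H}; {C, G, H}

Attributes G, H never appear on any right-hand side, so every candidate key must contain {G, H}.
{G, H}⁺ = {G, H}, which is not all of the schema, so we must add further attributes.
{A, G, H}⁺: AH→C adds C; CGH→ABF adds B, F → {A, B, C, F, G, H}. Minimal: {G, H}⁺ = {G, H}; {A, H}⁺ = {A, C, H}; {A, G}⁺ = {A, G} — none reach the full schema.
{B, G, H}⁺: BG→CF adds C, F; CGH→ABF adds A → {A, B, C, F, G, H}. Minimal: {G, H}⁺ = {G, H}; {B, H}⁺ = {B, H}; {B, G}⁺ = {B, C, F, G} — none reach the full schema.
{C, G, H}⁺: CGH→ABF adds A, B, F → {A, B, C, F, G, H}. Minimal: {G, H}⁺ = {G, H}; {C, H}⁺ = {C, H}; {C, G}⁺ = {C, G} — none reach the full schema.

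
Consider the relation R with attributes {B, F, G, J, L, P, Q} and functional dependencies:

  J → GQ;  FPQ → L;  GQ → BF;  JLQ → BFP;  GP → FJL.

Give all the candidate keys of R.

{G, P}, {J, L}, {J, P}

{G, P}⁺: GP→FJL adds F, J, L; J→GQ adds Q; GQ→BF adds B → {B, F, G, J, L, P, Q}. Minimal: {P}⁺ = {P}; {G}⁺ = {G} — none reach the full schema.
{J, L}⁺: J→GQ adds G, Q; GQ→BF adds B, F; JLQ→BFP adds P → {B, F, G, J, L, P, Q}. Minimal: {L}⁺ = {L}; {J}⁺ = {B, F, G, J, Q} — none reach the full schema.
{J, P}⁺: J→GQ adds G, Q; GQ→BF adds B, F; GP→FJL adds L → {B, F, G, J, L, P, Q}. Minimal: {P}⁺ = {P}; {J}⁺ = {B, F, G, J, Q} — none reach the full schema.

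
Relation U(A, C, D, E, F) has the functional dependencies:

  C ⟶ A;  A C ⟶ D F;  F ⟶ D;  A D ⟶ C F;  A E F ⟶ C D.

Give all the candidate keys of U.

Attribute E never appears on the right-hand side of any dependency, so E must belong to every candidate key.
{E}⁺ = {E}, which is not all of the schema, so we must add further attributes.
{C, E}⁺: C→A adds A; AC→DF adds D, F → {A, C, D, E, F}.
{A, D, E}⁺: AD→CF adds C, F → {A, C, D, E, F}.
{A, E, F}⁺: F→D adds D; AD→CF adds C → {A, C, D, E, F}.

{C, E}, {A, D, E}, {A, E, F}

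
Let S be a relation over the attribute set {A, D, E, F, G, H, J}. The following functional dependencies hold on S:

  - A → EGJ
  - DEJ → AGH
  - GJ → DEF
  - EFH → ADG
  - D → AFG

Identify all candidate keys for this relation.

{A}⁺: A→EGJ adds E, G, J; GJ→DEF adds D, F; DEJ→AGH adds H → {A, D, E, F, G, H, J}.
{D}⁺: D→AFG adds A, F, G; A→EGJ adds E, J; DEJ→AGH adds H → {A, D, E, F, G, H, J}.
{G, J}⁺: GJ→DEF adds D, E, F; D→AFG adds A; DEJ→AGH adds H → {A, D, E, F, G, H, J}. Minimal: {J}⁺ = {J}; {G}⁺ = {G} — none reach the full schema.
{E, F, H}⁺: EFH→ADG adds A, D, G; A→EGJ adds J → {A, D, E, F, G, H, J}. Minimal: {F, H}⁺ = {F, H}; {E, H}⁺ = {E, H}; {E, F}⁺ = {E, F} — none reach the full schema.

A, D, GJ, EFH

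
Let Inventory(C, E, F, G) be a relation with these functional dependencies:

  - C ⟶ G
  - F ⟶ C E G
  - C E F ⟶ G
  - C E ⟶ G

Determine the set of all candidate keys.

Attribute F never appears on the right-hand side of any dependency, so F must belong to every candidate key.
{F}⁺ = {C, E, F, G}, which is all of the schema, so {F} is the only candidate key.

F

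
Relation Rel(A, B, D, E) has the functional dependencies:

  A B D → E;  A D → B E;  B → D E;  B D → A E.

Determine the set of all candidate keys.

(B); (A, D)

{B}⁺: B→DE adds D, E; BD→AE adds A → {A, B, D, E}.
{A, D}⁺: AD→BE adds B, E → {A, B, D, E}. Minimal: {D}⁺ = {D}; {A}⁺ = {A} — none reach the full schema.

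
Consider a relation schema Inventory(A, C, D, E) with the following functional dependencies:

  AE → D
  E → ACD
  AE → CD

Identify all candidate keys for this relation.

Attribute E never appears on the right-hand side of any dependency, so E must belong to every candidate key.
{E}⁺ = {A, C, D, E}, which is all of the schema, so {E} is the only candidate key.

{E}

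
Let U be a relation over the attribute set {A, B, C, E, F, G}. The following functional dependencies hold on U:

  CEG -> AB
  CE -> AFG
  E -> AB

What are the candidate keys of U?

{C, E}

{C, E}⁺: CE→AFG adds A, F, G; E→AB adds B → {A, B, C, E, F, G}. Minimal: {E}⁺ = {A, B, E}; {C}⁺ = {C} — none reach the full schema.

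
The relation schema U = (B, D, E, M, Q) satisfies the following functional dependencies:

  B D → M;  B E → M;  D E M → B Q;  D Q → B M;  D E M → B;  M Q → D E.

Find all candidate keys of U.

DQ, MQ, BDE, BEQ, DEM

{D, Q}⁺: DQ→BM adds B, M; MQ→DE adds E → {B, D, E, M, Q}. Minimal: {Q}⁺ = {Q}; {D}⁺ = {D} — none reach the full schema.
{M, Q}⁺: MQ→DE adds D, E; DEM→BQ adds B → {B, D, E, M, Q}. Minimal: {Q}⁺ = {Q}; {M}⁺ = {M} — none reach the full schema.
{B, D, E}⁺: BD→M adds M; DEM→BQ adds Q → {B, D, E, M, Q}. Minimal: {D, E}⁺ = {D, E}; {B, E}⁺ = {B, E, M}; {B, D}⁺ = {B, D, M} — none reach the full schema.
{B, E, Q}⁺: BE→M adds M; MQ→DE adds D → {B, D, E, M, Q}. Minimal: {E, Q}⁺ = {E, Q}; {B, Q}⁺ = {B, Q}; {B, E}⁺ = {B, E, M} — none reach the full schema.
{D, E, M}⁺: DEM→BQ adds B, Q → {B, D, E, M, Q}. Minimal: {E, M}⁺ = {E, M}; {D, M}⁺ = {D, M}; {D, E}⁺ = {D, E} — none reach the full schema.
Any other superkey contains one of these as a subset, so there are no further candidate keys.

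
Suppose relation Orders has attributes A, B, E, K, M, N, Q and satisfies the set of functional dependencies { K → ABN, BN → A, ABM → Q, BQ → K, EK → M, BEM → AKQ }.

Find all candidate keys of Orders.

EK, BEM, BEQ

Attribute E never appears on the right-hand side of any dependency, so E must belong to every candidate key.
{E}⁺ = {E}, which is not all of the schema, so we must add further attributes.
{E, K}⁺: K→ABN adds A, B, N; EK→M adds M; BEM→AKQ adds Q → {A, B, E, K, M, N, Q}.
{B, E, M}⁺: BEM→AKQ adds A, K, Q; K→ABN adds N → {A, B, E, K, M, N, Q}.
{B, E, Q}⁺: BQ→K adds K; EK→M adds M; BEM→AKQ adds A; K→ABN adds N → {A, B, E, K, M, N, Q}.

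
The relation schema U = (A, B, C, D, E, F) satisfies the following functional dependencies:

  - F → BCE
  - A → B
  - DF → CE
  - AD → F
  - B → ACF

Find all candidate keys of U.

AD; BD; DF

Attribute D never appears on the right-hand side of any dependency, so D must belong to every candidate key.
{D}⁺ = {D}, which is not all of the schema, so we must add further attributes.
{A, D}⁺: A→B adds B; AD→F adds F; B→ACF adds C; F→BCE adds E → {A, B, C, D, E, F}. Minimal: {D}⁺ = {D}; {A}⁺ = {A, B, C, E, F} — none reach the full schema.
{B, D}⁺: B→ACF adds A, C, F; F→BCE adds E → {A, B, C, D, E, F}. Minimal: {D}⁺ = {D}; {B}⁺ = {A, B, C, E, F} — none reach the full schema.
{D, F}⁺: F→BCE adds B, C, E; B→ACF adds A → {A, B, C, D, E, F}. Minimal: {F}⁺ = {A, B, C, E, F}; {D}⁺ = {D} — none reach the full schema.
Any other superkey contains one of these as a subset, so there are no further candidate keys.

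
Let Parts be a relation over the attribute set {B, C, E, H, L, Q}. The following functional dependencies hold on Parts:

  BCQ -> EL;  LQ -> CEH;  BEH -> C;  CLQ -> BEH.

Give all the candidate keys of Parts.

Attribute Q never appears on the right-hand side of any dependency, so Q must belong to every candidate key.
{Q}⁺ = {Q}, which is not all of the schema, so we must add further attributes.
{L, Q}⁺: LQ→CEH adds C, E, H; CLQ→BEH adds B → {B, C, E, H, L, Q}. Minimal: {Q}⁺ = {Q}; {L}⁺ = {L} — none reach the full schema.
{B, C, Q}⁺: BCQ→EL adds E, L; LQ→CEH adds H → {B, C, E, H, L, Q}. Minimal: {C, Q}⁺ = {C, Q}; {B, Q}⁺ = {B, Q}; {B, C}⁺ = {B, C} — none reach the full schema.
{B, E, H, Q}⁺: BEH→C adds C; BCQ→EL adds L → {B, C, E, H, L, Q}. Minimal: {E, H, Q}⁺ = {E, H, Q}; {B, H, Q}⁺ = {B, H, Q}; {B, E, Q}⁺ = {B, E, Q}; … — none reach the full schema.
Any other superkey contains one of these as a subset, so there are no further candidate keys.

LQ; BCQ; BEHQ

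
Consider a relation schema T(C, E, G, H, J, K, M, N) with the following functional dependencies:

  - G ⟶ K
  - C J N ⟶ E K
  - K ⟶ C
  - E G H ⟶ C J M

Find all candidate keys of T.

{E, G, H, N}, {G, H, J, N}

Attributes G, H, N never appear on any right-hand side, so every candidate key must contain {G, H, N}.
{G, H, N}⁺ = {C, G, H, K, N}, which is not all of the schema, so we must add further attributes.
{E, G, H, N}⁺: G→K adds K; K→C adds C; EGH→CJM adds J, M → {C, E, G, H, J, K, M, N}.
{G, H, J, N}⁺: G→K adds K; K→C adds C; CJN→EK adds E; EGH→CJM adds M → {C, E, G, H, J, K, M, N}.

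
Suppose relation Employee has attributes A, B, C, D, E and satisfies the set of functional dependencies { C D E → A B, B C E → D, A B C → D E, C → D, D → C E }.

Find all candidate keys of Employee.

{C}⁺: C→D adds D; D→CE adds E; CDE→AB adds A, B → {A, B, C, D, E}.
{D}⁺: D→CE adds C, E; CDE→AB adds A, B → {A, B, C, D, E}.

{C}; {D}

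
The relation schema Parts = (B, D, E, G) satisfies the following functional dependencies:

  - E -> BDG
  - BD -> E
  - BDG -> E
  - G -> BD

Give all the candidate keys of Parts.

{E}⁺: E→BDG adds B, D, G → {B, D, E, G}.
{G}⁺: G→BD adds B, D; BD→E adds E → {B, D, E, G}.
{B, D}⁺: BD→E adds E; E→BDG adds G → {B, D, E, G}. Minimal: {D}⁺ = {D}; {B}⁺ = {B} — none reach the full schema.

{E}, {G}, {B, D}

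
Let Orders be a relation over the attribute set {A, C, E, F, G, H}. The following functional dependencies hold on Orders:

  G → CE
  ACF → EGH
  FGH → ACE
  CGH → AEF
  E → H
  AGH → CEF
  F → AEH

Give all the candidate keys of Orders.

{G}⁺: G→CE adds C, E; E→H adds H; CGH→AEF adds A, F → {A, C, E, F, G, H}.
{C, F}⁺: F→AEH adds A, E, H; ACF→EGH adds G → {A, C, E, F, G, H}. Minimal: {F}⁺ = {A, E, F, H}; {C}⁺ = {C} — none reach the full schema.

{G}, {C, F}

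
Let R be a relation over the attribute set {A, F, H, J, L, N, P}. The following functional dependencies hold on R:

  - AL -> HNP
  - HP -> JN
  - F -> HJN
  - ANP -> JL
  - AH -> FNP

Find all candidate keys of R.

{A, F}, {A, H}, {A, L}, {A, N, P}

Attribute A never appears on the right-hand side of any dependency, so A must belong to every candidate key.
{A}⁺ = {A}, which is not all of the schema, so we must add further attributes.
{A, F}⁺: F→HJN adds H, J, N; AH→FNP adds P; ANP→JL adds L → {A, F, H, J, L, N, P}. Minimal: {F}⁺ = {F, H, J, N}; {A}⁺ = {A} — none reach the full schema.
{A, H}⁺: AH→FNP adds F, N, P; HP→JN adds J; ANP→JL adds L → {A, F, H, J, L, N, P}. Minimal: {H}⁺ = {H}; {A}⁺ = {A} — none reach the full schema.
{A, L}⁺: AL→HNP adds H, N, P; HP→JN adds J; AH→FNP adds F → {A, F, H, J, L, N, P}. Minimal: {L}⁺ = {L}; {A}⁺ = {A} — none reach the full schema.
{A, N, P}⁺: ANP→JL adds J, L; AL→HNP adds H; AH→FNP adds F → {A, F, H, J, L, N, P}. Minimal: {N, P}⁺ = {N, P}; {A, P}⁺ = {A, P}; {A, N}⁺ = {A, N} — none reach the full schema.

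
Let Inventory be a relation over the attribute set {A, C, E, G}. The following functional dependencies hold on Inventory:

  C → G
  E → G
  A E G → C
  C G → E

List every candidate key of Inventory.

{A, C}, {A, E}

Attribute A never appears on the right-hand side of any dependency, so A must belong to every candidate key.
{A}⁺ = {A}, which is not all of the schema, so we must add further attributes.
{A, C}⁺: C→G adds G; CG→E adds E → {A, C, E, G}. Minimal: {C}⁺ = {C, E, G}; {A}⁺ = {A} — none reach the full schema.
{A, E}⁺: E→G adds G; AEG→C adds C → {A, C, E, G}. Minimal: {E}⁺ = {E, G}; {A}⁺ = {A} — none reach the full schema.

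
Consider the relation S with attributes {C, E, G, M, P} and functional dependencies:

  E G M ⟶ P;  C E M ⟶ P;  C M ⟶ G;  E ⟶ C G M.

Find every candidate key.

Attribute E never appears on the right-hand side of any dependency, so E must belong to every candidate key.
{E}⁺ = {C, E, G, M, P}, which is all of the schema, so {E} is the only candidate key.

E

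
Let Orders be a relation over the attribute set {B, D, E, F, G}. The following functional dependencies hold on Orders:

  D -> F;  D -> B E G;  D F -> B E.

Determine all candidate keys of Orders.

Attribute D never appears on the right-hand side of any dependency, so D must belong to every candidate key.
{D}⁺ = {B, D, E, F, G}, which is all of the schema, so {D} is the only candidate key.

(D)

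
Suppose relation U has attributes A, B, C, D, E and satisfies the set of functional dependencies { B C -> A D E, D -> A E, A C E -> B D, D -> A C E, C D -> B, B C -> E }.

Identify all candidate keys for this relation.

{D}⁺: D→AE adds A, E; D→ACE adds C; CD→B adds B → {A, B, C, D, E}.
{B, C}⁺: BC→ADE adds A, D, E → {A, B, C, D, E}.
{A, C, E}⁺: ACE→BD adds B, D → {A, B, C, D, E}.
Any other superkey contains one of these as a subset, so there are no further candidate keys.

D, BC, ACE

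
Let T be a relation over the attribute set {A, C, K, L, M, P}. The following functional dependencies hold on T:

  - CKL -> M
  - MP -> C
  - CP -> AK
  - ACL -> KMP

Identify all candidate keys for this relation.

{A, C, L}, {C, L, P}, {L, M, P}

Attribute L never appears on the right-hand side of any dependency, so L must belong to every candidate key.
{L}⁺ = {L}, which is not all of the schema, so we must add further attributes.
{A, C, L}⁺: ACL→KMP adds K, M, P → {A, C, K, L, M, P}.
{C, L, P}⁺: CP→AK adds A, K; ACL→KMP adds M → {A, C, K, L, M, P}.
{L, M, P}⁺: MP→C adds C; CP→AK adds A, K → {A, C, K, L, M, P}.
Any other superkey contains one of these as a subset, so there are no further candidate keys.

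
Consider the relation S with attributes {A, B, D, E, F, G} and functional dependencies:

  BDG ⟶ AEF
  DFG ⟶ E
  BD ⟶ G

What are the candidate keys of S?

{B, D}⁺: BD→G adds G; BDG→AEF adds A, E, F → {A, B, D, E, F, G}.
No other minimal superkey exists.

{B, D}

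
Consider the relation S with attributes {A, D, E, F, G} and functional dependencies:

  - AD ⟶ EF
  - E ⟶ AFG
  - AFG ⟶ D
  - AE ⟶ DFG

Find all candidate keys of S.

{E}⁺: E→AFG adds A, F, G; AFG→D adds D → {A, D, E, F, G}.
{A, D}⁺: AD→EF adds E, F; E→AFG adds G → {A, D, E, F, G}. Minimal: {D}⁺ = {D}; {A}⁺ = {A} — none reach the full schema.
{A, F, G}⁺: AFG→D adds D; AD→EF adds E → {A, D, E, F, G}. Minimal: {F, G}⁺ = {F, G}; {A, G}⁺ = {A, G}; {A, F}⁺ = {A, F} — none reach the full schema.

E; AD; AFG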